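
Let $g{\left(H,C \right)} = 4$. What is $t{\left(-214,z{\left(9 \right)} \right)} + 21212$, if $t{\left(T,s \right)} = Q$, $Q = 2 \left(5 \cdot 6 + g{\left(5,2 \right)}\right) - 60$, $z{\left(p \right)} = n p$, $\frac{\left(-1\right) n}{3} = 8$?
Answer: $21220$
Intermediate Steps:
$n = -24$ ($n = \left(-3\right) 8 = -24$)
$z{\left(p \right)} = - 24 p$
$Q = 8$ ($Q = 2 \left(5 \cdot 6 + 4\right) - 60 = 2 \left(30 + 4\right) - 60 = 2 \cdot 34 - 60 = 68 - 60 = 8$)
$t{\left(T,s \right)} = 8$
$t{\left(-214,z{\left(9 \right)} \right)} + 21212 = 8 + 21212 = 21220$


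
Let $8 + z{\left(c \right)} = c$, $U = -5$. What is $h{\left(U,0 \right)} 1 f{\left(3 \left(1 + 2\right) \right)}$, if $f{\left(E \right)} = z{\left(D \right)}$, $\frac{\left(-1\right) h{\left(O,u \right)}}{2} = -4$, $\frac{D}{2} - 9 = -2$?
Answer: $48$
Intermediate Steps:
$D = 14$ ($D = 18 + 2 \left(-2\right) = 18 - 4 = 14$)
$h{\left(O,u \right)} = 8$ ($h{\left(O,u \right)} = \left(-2\right) \left(-4\right) = 8$)
$z{\left(c \right)} = -8 + c$
$f{\left(E \right)} = 6$ ($f{\left(E \right)} = -8 + 14 = 6$)
$h{\left(U,0 \right)} 1 f{\left(3 \left(1 + 2\right) \right)} = 8 \cdot 1 \cdot 6 = 8 \cdot 6 = 48$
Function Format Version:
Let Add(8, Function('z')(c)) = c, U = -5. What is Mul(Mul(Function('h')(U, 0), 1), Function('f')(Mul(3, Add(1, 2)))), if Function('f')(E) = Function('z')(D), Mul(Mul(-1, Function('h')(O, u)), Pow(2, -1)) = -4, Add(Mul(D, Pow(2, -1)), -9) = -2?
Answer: 48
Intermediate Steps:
D = 14 (D = Add(18, Mul(2, -2)) = Add(18, -4) = 14)
Function('h')(O, u) = 8 (Function('h')(O, u) = Mul(-2, -4) = 8)
Function('z')(c) = Add(-8, c)
Function('f')(E) = 6 (Function('f')(E) = Add(-8, 14) = 6)
Mul(Mul(Function('h')(U, 0), 1), Function('f')(Mul(3, Add(1, 2)))) = Mul(Mul(8, 1), 6) = Mul(8, 6) = 48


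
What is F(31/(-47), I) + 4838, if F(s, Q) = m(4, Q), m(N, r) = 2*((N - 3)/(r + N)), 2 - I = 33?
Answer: 130624/27 ≈ 4837.9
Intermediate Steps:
I = -31 (I = 2 - 1*33 = 2 - 33 = -31)
m(N, r) = 2*(-3 + N)/(N + r) (m(N, r) = 2*((-3 + N)/(N + r)) = 2*(-3 + N)/(N + r))
F(s, Q) = 2/(4 + Q) (F(s, Q) = 2*(-3 + 4)/(4 + Q) = 2*1/(4 + Q) = 2/(4 + Q))
F(31/(-47), I) + 4838 = 2/(4 - 31) + 4838 = 2/(-27) + 4838 = 2*(-1/27) + 4838 = -2/27 + 4838 = 130624/27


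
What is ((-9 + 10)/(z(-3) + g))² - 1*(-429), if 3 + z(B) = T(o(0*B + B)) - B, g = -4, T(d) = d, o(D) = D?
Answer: 21022/49 ≈ 429.02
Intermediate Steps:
z(B) = -3 (z(B) = -3 + ((0*B + B) - B) = -3 + ((0 + B) - B) = -3 + (B - B) = -3 + 0 = -3)
((-9 + 10)/(z(-3) + g))² - 1*(-429) = ((-9 + 10)/(-3 - 4))² - 1*(-429) = (1/(-7))² + 429 = (1*(-⅐))² + 429 = (-⅐)² + 429 = 1/49 + 429 = 21022/49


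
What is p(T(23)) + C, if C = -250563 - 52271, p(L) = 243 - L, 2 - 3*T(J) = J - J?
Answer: -907775/3 ≈ -3.0259e+5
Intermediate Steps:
T(J) = ⅔ (T(J) = ⅔ - (J - J)/3 = ⅔ - ⅓*0 = ⅔ + 0 = ⅔)
C = -302834
p(T(23)) + C = (243 - 1*⅔) - 302834 = (243 - ⅔) - 302834 = 727/3 - 302834 = -907775/3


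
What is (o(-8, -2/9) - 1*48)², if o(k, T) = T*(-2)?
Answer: 183184/81 ≈ 2261.5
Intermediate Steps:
o(k, T) = -2*T
(o(-8, -2/9) - 1*48)² = (-(-4)/9 - 1*48)² = (-(-4)/9 - 48)² = (-2*(-2/9) - 48)² = (4/9 - 48)² = (-428/9)² = 183184/81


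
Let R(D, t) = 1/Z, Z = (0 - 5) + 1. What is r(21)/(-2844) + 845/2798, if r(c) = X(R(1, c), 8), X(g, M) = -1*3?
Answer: 401929/1326252 ≈ 0.30306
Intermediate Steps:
Z = -4 (Z = -5 + 1 = -4)
R(D, t) = -¼ (R(D, t) = 1/(-4) = -¼)
X(g, M) = -3
r(c) = -3
r(21)/(-2844) + 845/2798 = -3/(-2844) + 845/2798 = -3*(-1/2844) + 845*(1/2798) = 1/948 + 845/2798 = 401929/1326252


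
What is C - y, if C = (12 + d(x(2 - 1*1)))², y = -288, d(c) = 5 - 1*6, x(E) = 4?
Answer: 409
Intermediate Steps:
d(c) = -1 (d(c) = 5 - 6 = -1)
C = 121 (C = (12 - 1)² = 11² = 121)
C - y = 121 - 1*(-288) = 121 + 288 = 409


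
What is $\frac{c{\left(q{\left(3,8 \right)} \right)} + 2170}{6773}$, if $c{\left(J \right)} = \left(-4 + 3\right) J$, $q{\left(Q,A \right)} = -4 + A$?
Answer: $\frac{2166}{6773} \approx 0.3198$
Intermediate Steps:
$c{\left(J \right)} = - J$
$\frac{c{\left(q{\left(3,8 \right)} \right)} + 2170}{6773} = \frac{- (-4 + 8) + 2170}{6773} = \left(\left(-1\right) 4 + 2170\right) \frac{1}{6773} = \left(-4 + 2170\right) \frac{1}{6773} = 2166 \cdot \frac{1}{6773} = \frac{2166}{6773}$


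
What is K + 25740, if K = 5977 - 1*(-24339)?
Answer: 56056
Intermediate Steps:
K = 30316 (K = 5977 + 24339 = 30316)
K + 25740 = 30316 + 25740 = 56056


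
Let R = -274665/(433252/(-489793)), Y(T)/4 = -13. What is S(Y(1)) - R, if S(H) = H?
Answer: -134551523449/433252 ≈ -3.1056e+5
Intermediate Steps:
Y(T) = -52 (Y(T) = 4*(-13) = -52)
R = 134528994345/433252 (R = -274665/(433252*(-1/489793)) = -274665/(-433252/489793) = -274665*(-489793/433252) = 134528994345/433252 ≈ 3.1051e+5)
S(Y(1)) - R = -52 - 1*134528994345/433252 = -52 - 134528994345/433252 = -134551523449/433252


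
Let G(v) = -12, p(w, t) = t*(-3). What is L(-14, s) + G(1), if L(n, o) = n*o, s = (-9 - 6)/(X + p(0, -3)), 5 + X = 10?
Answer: 3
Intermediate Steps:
p(w, t) = -3*t
X = 5 (X = -5 + 10 = 5)
s = -15/14 (s = (-9 - 6)/(5 - 3*(-3)) = -15/(5 + 9) = -15/14 ≈ -1.0714)
L(-14, s) + G(1) = -14*(-15/14) - 12 = 15 - 12 = 3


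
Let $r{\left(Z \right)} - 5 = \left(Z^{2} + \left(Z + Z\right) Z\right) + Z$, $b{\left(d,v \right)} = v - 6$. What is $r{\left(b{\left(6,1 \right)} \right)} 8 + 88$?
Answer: $688$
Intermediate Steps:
$b{\left(d,v \right)} = -6 + v$ ($b{\left(d,v \right)} = v - 6 = -6 + v$)
$r{\left(Z \right)} = 5 + Z + 3 Z^{2}$ ($r{\left(Z \right)} = 5 + \left(\left(Z^{2} + \left(Z + Z\right) Z\right) + Z\right) = 5 + \left(\left(Z^{2} + 2 Z Z\right) + Z\right) = 5 + \left(\left(Z^{2} + 2 Z^{2}\right) + Z\right) = 5 + \left(3 Z^{2} + Z\right) = 5 + \left(Z + 3 Z^{2}\right) = 5 + Z + 3 Z^{2}$)
$r{\left(b{\left(6,1 \right)} \right)} 8 + 88 = \left(5 + \left(-6 + 1\right) + 3 \left(-6 + 1\right)^{2}\right) 8 + 88 = \left(5 - 5 + 3 \left(-5\right)^{2}\right) 8 + 88 = \left(5 - 5 + 3 \cdot 25\right) 8 + 88 = \left(5 - 5 + 75\right) 8 + 88 = 75 \cdot 8 + 88 = 600 + 88 = 688$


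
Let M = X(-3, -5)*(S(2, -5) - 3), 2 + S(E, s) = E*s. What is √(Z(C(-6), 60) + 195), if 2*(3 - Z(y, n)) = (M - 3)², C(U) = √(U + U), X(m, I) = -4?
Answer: 3*I*√634/2 ≈ 37.769*I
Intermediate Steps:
S(E, s) = -2 + E*s
C(U) = √2*√U (C(U) = √(2*U) = √2*√U)
M = 60 (M = -4*((-2 + 2*(-5)) - 3) = -4*((-2 - 10) - 3) = -4*(-12 - 3) = -4*(-15) = 60)
Z(y, n) = -3243/2 (Z(y, n) = 3 - (60 - 3)²/2 = 3 - ½*57² = 3 - ½*3249 = 3 - 3249/2 = -3243/2)
√(Z(C(-6), 60) + 195) = √(-3243/2 + 195) = √(-2853/2) = 3*I*√634/2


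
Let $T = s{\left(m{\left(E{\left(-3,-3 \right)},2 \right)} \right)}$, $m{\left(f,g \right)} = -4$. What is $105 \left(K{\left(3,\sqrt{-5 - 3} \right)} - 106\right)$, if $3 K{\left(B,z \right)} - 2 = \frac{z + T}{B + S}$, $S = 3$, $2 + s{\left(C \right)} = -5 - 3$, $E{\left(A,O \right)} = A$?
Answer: $- \frac{33355}{3} + \frac{35 i \sqrt{2}}{3} \approx -11118.0 + 16.499 i$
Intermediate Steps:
$s{\left(C \right)} = -10$ ($s{\left(C \right)} = -2 - 8 = -10$)
$T = -10$
$K{\left(B,z \right)} = \frac{2}{3} + \frac{-10 + z}{3 \left(3 + B\right)}$ ($K{\left(B,z \right)} = \frac{2}{3} + \frac{\left(z - 10\right) \frac{1}{B + 3}}{3} = \frac{2}{3} + \frac{\left(-10 + z\right) \frac{1}{3 + B}}{3} = \frac{2}{3} + \frac{\frac{1}{3 + B} \left(-10 + z\right)}{3} = \frac{2}{3} + \frac{-10 + z}{3 \left(3 + B\right)}$)
$105 \left(K{\left(3,\sqrt{-5 - 3} \right)} - 106\right) = 105 \left(\frac{-4 + \sqrt{-5 - 3} + 2 \cdot 3}{3 \left(3 + 3\right)} - 106\right) = 105 \left(\frac{-4 + \sqrt{-8} + 6}{3 \cdot 6} - 106\right) = 105 \left(\frac{1}{3} \cdot \frac{1}{6} \left(-4 + 2 i \sqrt{2} + 6\right) - 106\right) = 105 \left(\frac{1}{3} \cdot \frac{1}{6} \left(2 + 2 i \sqrt{2}\right) - 106\right) = 105 \left(\left(\frac{1}{9} + \frac{i \sqrt{2}}{9}\right) - 106\right) = 105 \left(- \frac{953}{9} + \frac{i \sqrt{2}}{9}\right) = - \frac{33355}{3} + \frac{35 i \sqrt{2}}{3}$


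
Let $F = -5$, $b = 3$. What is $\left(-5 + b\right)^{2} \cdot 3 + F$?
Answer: $7$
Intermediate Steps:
$\left(-5 + b\right)^{2} \cdot 3 + F = \left(-5 + 3\right)^{2} \cdot 3 - 5 = \left(-2\right)^{2} \cdot 3 - 5 = 4 \cdot 3 - 5 = 12 - 5 = 7$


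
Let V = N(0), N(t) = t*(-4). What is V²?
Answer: 0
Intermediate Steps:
N(t) = -4*t
V = 0 (V = -4*0 = 0)
V² = 0² = 0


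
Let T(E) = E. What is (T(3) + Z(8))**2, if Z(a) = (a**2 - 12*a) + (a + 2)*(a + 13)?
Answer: 32761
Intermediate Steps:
Z(a) = a**2 - 12*a + (2 + a)*(13 + a) (Z(a) = (a**2 - 12*a) + (2 + a)*(13 + a) = a**2 - 12*a + (2 + a)*(13 + a))
(T(3) + Z(8))**2 = (3 + (26 + 2*8**2 + 3*8))**2 = (3 + (26 + 2*64 + 24))**2 = (3 + (26 + 128 + 24))**2 = (3 + 178)**2 = 181**2 = 32761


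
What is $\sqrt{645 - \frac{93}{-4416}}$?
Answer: $\frac{\sqrt{21837833}}{184} \approx 25.397$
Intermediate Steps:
$\sqrt{645 - \frac{93}{-4416}} = \sqrt{645 - - \frac{31}{1472}} = \sqrt{645 + \frac{31}{1472}} = \sqrt{\frac{949471}{1472}} = \frac{\sqrt{21837833}}{184}$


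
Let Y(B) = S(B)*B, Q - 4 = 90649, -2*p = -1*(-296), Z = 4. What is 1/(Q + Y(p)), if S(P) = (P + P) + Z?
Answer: 1/133869 ≈ 7.4700e-6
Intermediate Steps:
p = -148 (p = -(-1)*(-296)/2 = -½*296 = -148)
Q = 90653 (Q = 4 + 90649 = 90653)
S(P) = 4 + 2*P (S(P) = (P + P) + 4 = 2*P + 4 = 4 + 2*P)
Y(B) = B*(4 + 2*B) (Y(B) = (4 + 2*B)*B = B*(4 + 2*B))
1/(Q + Y(p)) = 1/(90653 + 2*(-148)*(2 - 148)) = 1/(90653 + 2*(-148)*(-146)) = 1/(90653 + 43216) = 1/133869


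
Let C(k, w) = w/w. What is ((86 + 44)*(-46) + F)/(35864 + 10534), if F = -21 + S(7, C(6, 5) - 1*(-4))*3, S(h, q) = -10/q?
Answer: -6007/46398 ≈ -0.12947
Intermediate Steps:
C(k, w) = 1
F = -27 (F = -21 - 10/(1 - 1*(-4))*3 = -21 - 10/(1 + 4)*3 = -21 - 10/5*3 = -21 - 10*⅕*3 = -21 - 2*3 = -21 - 6 = -27)
((86 + 44)*(-46) + F)/(35864 + 10534) = ((86 + 44)*(-46) - 27)/(35864 + 10534) = (130*(-46) - 27)/46398 = (-5980 - 27)*(1/46398) = -6007*1/46398 = -6007/46398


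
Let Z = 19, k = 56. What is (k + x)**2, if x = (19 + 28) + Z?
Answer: 14884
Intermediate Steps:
x = 66 (x = (19 + 28) + 19 = 47 + 19 = 66)
(k + x)**2 = (56 + 66)**2 = 122**2 = 14884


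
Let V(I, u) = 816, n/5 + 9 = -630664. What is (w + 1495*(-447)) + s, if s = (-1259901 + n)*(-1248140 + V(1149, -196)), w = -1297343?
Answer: 5504770634576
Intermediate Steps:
n = -3153365 (n = -45 + 5*(-630664) = -45 - 3153320 = -3153365)
s = 5504772600184 (s = (-1259901 - 3153365)*(-1248140 + 816) = -4413266*(-1247324) = 5504772600184)
(w + 1495*(-447)) + s = (-1297343 + 1495*(-447)) + 5504772600184 = (-1297343 - 668265) + 5504772600184 = -1965608 + 5504772600184 = 5504770634576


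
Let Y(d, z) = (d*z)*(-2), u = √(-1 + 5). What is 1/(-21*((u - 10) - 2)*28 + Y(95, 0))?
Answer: 1/5880 ≈ 0.00017007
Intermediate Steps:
u = 2 (u = √4 = 2)
Y(d, z) = -2*d*z
1/(-21*((u - 10) - 2)*28 + Y(95, 0)) = 1/(-21*((2 - 10) - 2)*28 - 2*95*0) = 1/(-21*(-8 - 2)*28 + 0) = 1/(-21*(-10)*28 + 0) = 1/(210*28 + 0) = 1/(5880 + 0) = 1/5880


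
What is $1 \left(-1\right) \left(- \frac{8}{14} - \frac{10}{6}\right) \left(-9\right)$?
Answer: $- \frac{141}{7} \approx -20.143$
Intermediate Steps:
$1 \left(-1\right) \left(- \frac{8}{14} - \frac{10}{6}\right) \left(-9\right) = - (\left(-8\right) \frac{1}{14} - \frac{5}{3}) \left(-9\right) = - (- \frac{4}{7} - \frac{5}{3}) \left(-9\right) = \left(-1\right) \left(- \frac{47}{21}\right) \left(-9\right) = \frac{47}{21} \left(-9\right) = - \frac{141}{7}$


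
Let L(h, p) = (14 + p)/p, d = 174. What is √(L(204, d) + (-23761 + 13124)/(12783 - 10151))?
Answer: I*√38813417706/114492 ≈ 1.7207*I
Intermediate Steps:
L(h, p) = (14 + p)/p
√(L(204, d) + (-23761 + 13124)/(12783 - 10151)) = √((14 + 174)/174 + (-23761 + 13124)/(12783 - 10151)) = √((1/174)*188 - 10637/2632) = √(94/87 - 10637*1/2632) = √(94/87 - 10637/2632) = √(-678011/228984) = I*√38813417706/114492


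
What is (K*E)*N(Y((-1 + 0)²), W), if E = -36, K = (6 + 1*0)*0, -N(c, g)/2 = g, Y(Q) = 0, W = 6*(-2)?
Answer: 0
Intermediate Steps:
W = -12
N(c, g) = -2*g
K = 0 (K = (6 + 0)*0 = 6*0 = 0)
(K*E)*N(Y((-1 + 0)²), W) = (0*(-36))*(-2*(-12)) = 0*24 = 0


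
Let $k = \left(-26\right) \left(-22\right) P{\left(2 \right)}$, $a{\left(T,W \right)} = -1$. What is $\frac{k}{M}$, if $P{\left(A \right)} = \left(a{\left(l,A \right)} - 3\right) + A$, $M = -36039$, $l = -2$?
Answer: $\frac{1144}{36039} \approx 0.031743$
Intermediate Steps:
$P{\left(A \right)} = -4 + A$ ($P{\left(A \right)} = \left(-1 - 3\right) + A = -4 + A$)
$k = -1144$ ($k = \left(-26\right) \left(-22\right) \left(-4 + 2\right) = 572 \left(-2\right) = -1144$)
$\frac{k}{M} = - \frac{1144}{-36039} = \left(-1144\right) \left(- \frac{1}{36039}\right) = \frac{1144}{36039}$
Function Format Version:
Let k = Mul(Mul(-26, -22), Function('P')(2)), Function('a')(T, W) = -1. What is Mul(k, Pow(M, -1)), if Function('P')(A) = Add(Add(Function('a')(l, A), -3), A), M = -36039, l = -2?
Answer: Rational(1144, 36039) ≈ 0.031743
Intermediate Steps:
Function('P')(A) = Add(-4, A) (Function('P')(A) = Add(Add(-1, -3), A) = Add(-4, A))
k = -1144 (k = Mul(Mul(-26, -22), Add(-4, 2)) = Mul(572, -2) = -1144)
Mul(k, Pow(M, -1)) = Mul(-1144, Pow(-36039, -1)) = Mul(-1144, Rational(-1, 36039)) = Rational(1144, 36039)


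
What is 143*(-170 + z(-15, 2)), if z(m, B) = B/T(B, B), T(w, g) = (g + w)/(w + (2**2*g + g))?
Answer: -23452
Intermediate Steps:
T(w, g) = (g + w)/(w + 5*g) (T(w, g) = (g + w)/(w + (4*g + g)) = (g + w)/(w + 5*g))
z(m, B) = 3*B (z(m, B) = B/(((B + B)/(B + 5*B))) = B/(((2*B)/((6*B)))) = B/(((1/(6*B))*(2*B))) = B/(1/3) = B*3 = 3*B)
143*(-170 + z(-15, 2)) = 143*(-170 + 3*2) = 143*(-170 + 6) = 143*(-164) = -23452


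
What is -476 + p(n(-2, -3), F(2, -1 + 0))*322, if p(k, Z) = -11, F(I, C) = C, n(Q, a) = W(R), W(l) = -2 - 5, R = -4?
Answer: -4018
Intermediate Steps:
W(l) = -7
n(Q, a) = -7
-476 + p(n(-2, -3), F(2, -1 + 0))*322 = -476 - 11*322 = -476 - 3542 = -4018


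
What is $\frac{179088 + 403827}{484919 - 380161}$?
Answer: $\frac{582915}{104758} \approx 5.5644$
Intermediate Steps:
$\frac{179088 + 403827}{484919 - 380161} = \frac{582915}{104758}$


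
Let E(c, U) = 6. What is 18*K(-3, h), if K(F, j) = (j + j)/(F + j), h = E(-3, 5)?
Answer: 72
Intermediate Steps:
h = 6
K(F, j) = 2*j/(F + j) (K(F, j) = (2*j)/(F + j) = 2*j/(F + j))
18*K(-3, h) = 18*(2*6/(-3 + 6)) = 18*(2*6/3) = 18*(2*6*(⅓)) = 18*4 = 72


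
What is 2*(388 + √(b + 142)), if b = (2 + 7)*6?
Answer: 804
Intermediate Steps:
b = 54 (b = 9*6 = 54)
2*(388 + √(b + 142)) = 2*(388 + √(54 + 142)) = 2*(388 + √196) = 2*(388 + 14) = 2*402 = 804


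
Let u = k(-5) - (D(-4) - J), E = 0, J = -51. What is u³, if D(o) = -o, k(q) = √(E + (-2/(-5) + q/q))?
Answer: -166606 + 45382*√35/25 ≈ -1.5587e+5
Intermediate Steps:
k(q) = √35/5 (k(q) = √(0 + (-2/(-5) + q/q)) = √(0 + (-2*(-⅕) + 1)) = √(0 + (⅖ + 1)) = √(0 + 7/5) = √(7/5) = √35/5)
u = -55 + √35/5 (u = √35/5 - (-1*(-4) - 1*(-51)) = √35/5 - (4 + 51) = √35/5 - 1*55 = √35/5 - 55 = -55 + √35/5 ≈ -53.817)
u³ = (-55 + √35/5)³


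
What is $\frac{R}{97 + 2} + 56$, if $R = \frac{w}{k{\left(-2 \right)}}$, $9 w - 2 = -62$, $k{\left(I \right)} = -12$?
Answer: $\frac{49901}{891} \approx 56.006$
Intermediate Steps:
$w = - \frac{20}{3}$ ($w = \frac{2}{9} + \frac{1}{9} \left(-62\right) = \frac{2}{9} - \frac{62}{9} = - \frac{20}{3} \approx -6.6667$)
$R = \frac{5}{9}$ ($R = - \frac{20}{3 \left(-12\right)} = \left(- \frac{20}{3}\right) \left(- \frac{1}{12}\right) = \frac{5}{9} \approx 0.55556$)
$\frac{R}{97 + 2} + 56 = \frac{1}{97 + 2} \cdot \frac{5}{9} + 56 = \frac{1}{99} \cdot \frac{5}{9} + 56 = \frac{5}{891} + 56 = \frac{49901}{891}$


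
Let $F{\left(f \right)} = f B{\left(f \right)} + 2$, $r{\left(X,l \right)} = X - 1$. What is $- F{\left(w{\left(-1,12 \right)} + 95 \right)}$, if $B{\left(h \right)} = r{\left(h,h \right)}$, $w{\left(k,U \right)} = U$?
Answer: $-11344$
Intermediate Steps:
$r{\left(X,l \right)} = -1 + X$ ($r{\left(X,l \right)} = X - 1 = -1 + X$)
$B{\left(h \right)} = -1 + h$
$F{\left(f \right)} = 2 + f \left(-1 + f\right)$ ($F{\left(f \right)} = f \left(-1 + f\right) + 2 = 2 + f \left(-1 + f\right)$)
$- F{\left(w{\left(-1,12 \right)} + 95 \right)} = - (2 + \left(12 + 95\right) \left(-1 + \left(12 + 95\right)\right)) = - (2 + 107 \left(-1 + 107\right)) = - (2 + 107 \cdot 106) = - (2 + 11342) = \left(-1\right) 11344 = -11344$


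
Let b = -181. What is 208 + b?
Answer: 27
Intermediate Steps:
208 + b = 208 - 181 = 27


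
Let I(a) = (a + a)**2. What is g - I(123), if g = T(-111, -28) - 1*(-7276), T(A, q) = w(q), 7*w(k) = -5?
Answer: -372685/7 ≈ -53241.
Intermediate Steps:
w(k) = -5/7 (w(k) = (1/7)*(-5) = -5/7)
T(A, q) = -5/7
I(a) = 4*a**2 (I(a) = (2*a)**2 = 4*a**2)
g = 50927/7 (g = -5/7 - 1*(-7276) = -5/7 + 7276 = 50927/7 ≈ 7275.3)
g - I(123) = 50927/7 - 4*123**2 = 50927/7 - 4*15129 = 50927/7 - 1*60516 = 50927/7 - 60516 = -372685/7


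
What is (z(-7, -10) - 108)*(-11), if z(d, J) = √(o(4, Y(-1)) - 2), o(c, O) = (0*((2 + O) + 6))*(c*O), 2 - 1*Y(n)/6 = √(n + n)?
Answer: 1188 - 11*I*√2 ≈ 1188.0 - 15.556*I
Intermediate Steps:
Y(n) = 12 - 6*√2*√n (Y(n) = 12 - 6*√(n + n) = 12 - 6*√2*√n)
o(c, O) = 0 (o(c, O) = (0*(8 + O))*(O*c) = 0*(O*c) = 0)
z(d, J) = I*√2 (z(d, J) = √(0 - 2) = √(-2) = I*√2)
(z(-7, -10) - 108)*(-11) = (I*√2 - 108)*(-11) = (-108 + I*√2)*(-11) = 1188 - 11*I*√2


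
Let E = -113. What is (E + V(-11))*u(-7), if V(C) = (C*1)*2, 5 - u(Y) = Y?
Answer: -1620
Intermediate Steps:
u(Y) = 5 - Y
V(C) = 2*C (V(C) = C*2 = 2*C)
(E + V(-11))*u(-7) = (-113 + 2*(-11))*(5 - 1*(-7)) = (-113 - 22)*(5 + 7) = -135*12 = -1620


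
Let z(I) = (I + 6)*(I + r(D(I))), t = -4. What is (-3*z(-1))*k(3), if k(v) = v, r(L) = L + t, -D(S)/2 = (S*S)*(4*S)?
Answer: -135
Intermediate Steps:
D(S) = -8*S³ (D(S) = -2*S*S*4*S = -2*S²*4*S = -8*S³)
r(L) = -4 + L (r(L) = L - 4 = -4 + L)
z(I) = (6 + I)*(-4 + I - 8*I³) (z(I) = (I + 6)*(I + (-4 - 8*I³)) = (6 + I)*(-4 + I - 8*I³))
(-3*z(-1))*k(3) = -3*(-24 + (-1)² - 48*(-1)³ - 8*(-1)⁴ + 2*(-1))*3 = -3*(-24 + 1 - 48*(-1) - 8*1 - 2)*3 = -3*(-24 + 1 + 48 - 8 - 2)*3 = -3*15*3 = -45*3 = -135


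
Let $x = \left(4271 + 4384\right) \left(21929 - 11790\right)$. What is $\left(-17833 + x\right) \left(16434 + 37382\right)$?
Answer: $4721558168992$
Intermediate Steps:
$x = 87753045$ ($x = 8655 \cdot 10139 = 87753045$)
$\left(-17833 + x\right) \left(16434 + 37382\right) = \left(-17833 + 87753045\right) \left(16434 + 37382\right) = 87735212 \cdot 53816 = 4721558168992$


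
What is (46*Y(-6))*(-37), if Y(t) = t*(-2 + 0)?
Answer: -20424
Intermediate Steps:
Y(t) = -2*t (Y(t) = t*(-2) = -2*t)
(46*Y(-6))*(-37) = (46*(-2*(-6)))*(-37) = (46*12)*(-37) = 552*(-37) = -20424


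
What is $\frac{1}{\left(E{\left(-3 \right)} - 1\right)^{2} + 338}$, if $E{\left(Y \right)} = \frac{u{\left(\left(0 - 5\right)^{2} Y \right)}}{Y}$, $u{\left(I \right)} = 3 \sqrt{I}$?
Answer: $- \frac{i}{- 264 i + 10 \sqrt{3}} \approx 0.0037716 - 0.00024745 i$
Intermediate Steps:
$E{\left(Y \right)} = \frac{15}{\sqrt{Y}}$ ($E{\left(Y \right)} = \frac{3 \sqrt{\left(0 - 5\right)^{2} Y}}{Y} = \frac{3 \sqrt{\left(-5\right)^{2} Y}}{Y} = \frac{3 \sqrt{25 Y}}{Y} = \frac{3 \cdot 5 \sqrt{Y}}{Y} = \frac{15 \sqrt{Y}}{Y} = \frac{15}{\sqrt{Y}}$)
$\frac{1}{\left(E{\left(-3 \right)} - 1\right)^{2} + 338} = \frac{1}{\left(\frac{15}{i \sqrt{3}} - 1\right)^{2} + 338} = \frac{1}{\left(15 \left(- \frac{i \sqrt{3}}{3}\right) - 1\right)^{2} + 338} = \frac{1}{\left(- 5 i \sqrt{3} - 1\right)^{2} + 338} = \frac{1}{\left(-1 - 5 i \sqrt{3}\right)^{2} + 338} = \frac{1}{338 + \left(-1 - 5 i \sqrt{3}\right)^{2}}$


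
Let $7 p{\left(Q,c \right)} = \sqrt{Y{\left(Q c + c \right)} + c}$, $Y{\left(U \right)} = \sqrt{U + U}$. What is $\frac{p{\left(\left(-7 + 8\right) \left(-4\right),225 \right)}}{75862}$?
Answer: $\frac{\sqrt{225 + 15 i \sqrt{6}}}{531034} \approx 2.834 \cdot 10^{-5} + 2.2987 \cdot 10^{-6} i$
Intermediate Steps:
$Y{\left(U \right)} = \sqrt{2} \sqrt{U}$ ($Y{\left(U \right)} = \sqrt{2 U} = \sqrt{2} \sqrt{U}$)
$p{\left(Q,c \right)} = \frac{\sqrt{c + \sqrt{2} \sqrt{c + Q c}}}{7}$ ($p{\left(Q,c \right)} = \frac{\sqrt{\sqrt{2} \sqrt{Q c + c} + c}}{7} = \frac{\sqrt{\sqrt{2} \sqrt{c + Q c} + c}}{7} = \frac{\sqrt{c + \sqrt{2} \sqrt{c + Q c}}}{7}$)
$\frac{p{\left(\left(-7 + 8\right) \left(-4\right),225 \right)}}{75862} = \frac{\frac{1}{7} \sqrt{225 + \sqrt{2} \sqrt{225 \left(1 + \left(-7 + 8\right) \left(-4\right)\right)}}}{75862} = \frac{\sqrt{225 + \sqrt{2} \sqrt{225 \left(1 + 1 \left(-4\right)\right)}}}{7} \cdot \frac{1}{75862} = \frac{\sqrt{225 + \sqrt{2} \sqrt{225 \left(1 - 4\right)}}}{7} \cdot \frac{1}{75862} = \frac{\sqrt{225 + \sqrt{2} \sqrt{225 \left(-3\right)}}}{7} \cdot \frac{1}{75862} = \frac{\sqrt{225 + \sqrt{2} \sqrt{-675}}}{7} \cdot \frac{1}{75862} = \frac{\sqrt{225 + \sqrt{2} \cdot 15 i \sqrt{3}}}{7} \cdot \frac{1}{75862} = \frac{\sqrt{225 + 15 i \sqrt{6}}}{7} \cdot \frac{1}{75862} = \frac{\sqrt{225 + 15 i \sqrt{6}}}{531034}$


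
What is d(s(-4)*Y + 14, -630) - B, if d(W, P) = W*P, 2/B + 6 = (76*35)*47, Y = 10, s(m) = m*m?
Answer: -6852017341/62507 ≈ -1.0962e+5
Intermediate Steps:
s(m) = m²
B = 1/62507 (B = 2/(-6 + (76*35)*47) = 2/(-6 + 2660*47) = 2/(-6 + 125020) = 2/125014 = 2*(1/125014) = 1/62507 ≈ 1.5998e-5)
d(W, P) = P*W
d(s(-4)*Y + 14, -630) - B = -630*((-4)²*10 + 14) - 1*1/62507 = -630*(16*10 + 14) - 1/62507 = -630*(160 + 14) - 1/62507 = -630*174 - 1/62507 = -109620 - 1/62507 = -6852017341/62507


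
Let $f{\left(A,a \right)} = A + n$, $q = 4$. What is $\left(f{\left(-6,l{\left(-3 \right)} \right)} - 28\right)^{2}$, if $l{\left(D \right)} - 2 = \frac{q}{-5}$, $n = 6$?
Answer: $784$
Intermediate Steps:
$l{\left(D \right)} = \frac{6}{5}$ ($l{\left(D \right)} = 2 + \frac{4}{-5} = 2 + 4 \left(- \frac{1}{5}\right) = 2 - \frac{4}{5} = \frac{6}{5}$)
$f{\left(A,a \right)} = 6 + A$ ($f{\left(A,a \right)} = A + 6 = 6 + A$)
$\left(f{\left(-6,l{\left(-3 \right)} \right)} - 28\right)^{2} = \left(\left(6 - 6\right) - 28\right)^{2} = \left(0 - 28\right)^{2} = \left(-28\right)^{2} = 784$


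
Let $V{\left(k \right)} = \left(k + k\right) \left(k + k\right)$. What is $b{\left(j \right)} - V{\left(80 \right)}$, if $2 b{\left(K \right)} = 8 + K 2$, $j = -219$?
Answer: $-25815$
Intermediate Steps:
$b{\left(K \right)} = 4 + K$ ($b{\left(K \right)} = \frac{8 + K 2}{2} = \frac{8 + 2 K}{2} = 4 + K$)
$V{\left(k \right)} = 4 k^{2}$ ($V{\left(k \right)} = 2 k 2 k = 4 k^{2}$)
$b{\left(j \right)} - V{\left(80 \right)} = \left(4 - 219\right) - 4 \cdot 80^{2} = -215 - 4 \cdot 6400 = -215 - 25600 = -25815$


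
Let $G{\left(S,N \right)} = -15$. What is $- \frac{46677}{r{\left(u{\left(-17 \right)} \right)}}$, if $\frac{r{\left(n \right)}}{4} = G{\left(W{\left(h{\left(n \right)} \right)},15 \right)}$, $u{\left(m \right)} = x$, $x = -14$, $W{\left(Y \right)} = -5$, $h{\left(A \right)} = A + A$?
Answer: $\frac{15559}{20} \approx 777.95$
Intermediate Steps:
$h{\left(A \right)} = 2 A$
$u{\left(m \right)} = -14$
$r{\left(n \right)} = -60$ ($r{\left(n \right)} = 4 \left(-15\right) = -60$)
$- \frac{46677}{r{\left(u{\left(-17 \right)} \right)}} = - \frac{46677}{-60} = \left(-46677\right) \left(- \frac{1}{60}\right) = \frac{15559}{20}$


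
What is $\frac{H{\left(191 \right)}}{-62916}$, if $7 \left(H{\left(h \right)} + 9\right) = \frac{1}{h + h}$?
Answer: $\frac{24065}{168237384} \approx 0.00014304$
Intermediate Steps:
$H{\left(h \right)} = -9 + \frac{1}{14 h}$ ($H{\left(h \right)} = -9 + \frac{1}{7 \left(h + h\right)} = -9 + \frac{1}{7 \cdot 2 h} = -9 + \frac{\frac{1}{2} \frac{1}{h}}{7} = -9 + \frac{1}{14 h}$)
$\frac{H{\left(191 \right)}}{-62916} = \frac{-9 + \frac{1}{14 \cdot 191}}{-62916} = \left(-9 + \frac{1}{14} \cdot \frac{1}{191}\right) \left(- \frac{1}{62916}\right) = \left(-9 + \frac{1}{2674}\right) \left(- \frac{1}{62916}\right) = \left(- \frac{24065}{2674}\right) \left(- \frac{1}{62916}\right) = \frac{24065}{168237384}$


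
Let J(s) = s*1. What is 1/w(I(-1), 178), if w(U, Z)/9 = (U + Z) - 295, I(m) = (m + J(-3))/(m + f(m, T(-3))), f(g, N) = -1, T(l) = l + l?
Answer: -1/1035 ≈ -0.00096618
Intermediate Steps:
J(s) = s
T(l) = 2*l
I(m) = (-3 + m)/(-1 + m) (I(m) = (m - 3)/(m - 1) = (-3 + m)/(-1 + m))
w(U, Z) = -2655 + 9*U + 9*Z (w(U, Z) = 9*((U + Z) - 295) = 9*(-295 + U + Z) = -2655 + 9*U + 9*Z)
1/w(I(-1), 178) = 1/(-2655 + 9*((-3 - 1)/(-1 - 1)) + 9*178) = 1/(-2655 + 9*(-4/(-2)) + 1602) = 1/(-2655 + 9*(-1/2*(-4)) + 1602) = 1/(-2655 + 9*2 + 1602) = 1/(-2655 + 18 + 1602) = 1/(-1035) = -1/1035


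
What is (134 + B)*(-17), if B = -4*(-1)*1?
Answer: -2346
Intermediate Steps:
B = 4 (B = 4*1 = 4)
(134 + B)*(-17) = (134 + 4)*(-17) = 138*(-17) = -2346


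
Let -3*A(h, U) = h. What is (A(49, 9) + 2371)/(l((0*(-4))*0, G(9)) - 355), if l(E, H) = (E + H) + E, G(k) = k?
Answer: -3532/519 ≈ -6.8054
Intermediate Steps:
A(h, U) = -h/3
l(E, H) = H + 2*E
(A(49, 9) + 2371)/(l((0*(-4))*0, G(9)) - 355) = (-⅓*49 + 2371)/((9 + 2*((0*(-4))*0)) - 355) = (-49/3 + 2371)/((9 + 2*(0*0)) - 355) = 7064/(3*((9 + 2*0) - 355)) = 7064/(3*((9 + 0) - 355)) = 7064/(3*(9 - 355)) = (7064/3)/(-346) = (7064/3)*(-1/346) = -3532/519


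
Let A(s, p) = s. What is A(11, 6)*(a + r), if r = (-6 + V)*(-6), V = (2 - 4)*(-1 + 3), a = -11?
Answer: 539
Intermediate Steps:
V = -4 (V = -2*2 = -4)
r = 60 (r = (-6 - 4)*(-6) = -10*(-6) = 60)
A(11, 6)*(a + r) = 11*(-11 + 60) = 11*49 = 539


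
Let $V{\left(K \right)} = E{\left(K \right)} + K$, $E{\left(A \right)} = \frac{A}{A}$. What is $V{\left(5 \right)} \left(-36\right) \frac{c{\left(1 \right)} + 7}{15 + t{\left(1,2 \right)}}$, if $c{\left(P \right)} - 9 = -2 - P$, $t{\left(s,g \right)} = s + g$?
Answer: $-156$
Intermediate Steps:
$E{\left(A \right)} = 1$
$t{\left(s,g \right)} = g + s$
$c{\left(P \right)} = 7 - P$ ($c{\left(P \right)} = 9 - \left(2 + P\right) = 7 - P$)
$V{\left(K \right)} = 1 + K$
$V{\left(5 \right)} \left(-36\right) \frac{c{\left(1 \right)} + 7}{15 + t{\left(1,2 \right)}} = \left(1 + 5\right) \left(-36\right) \frac{\left(7 - 1\right) + 7}{15 + \left(2 + 1\right)} = 6 \left(-36\right) \frac{\left(7 - 1\right) + 7}{15 + 3} = - 216 \frac{6 + 7}{18} = - 216 \cdot 13 \cdot \frac{1}{18} = \left(-216\right) \frac{13}{18} = -156$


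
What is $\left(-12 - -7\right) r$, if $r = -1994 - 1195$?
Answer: $15945$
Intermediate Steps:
$r = -3189$ ($r = -1994 - 1195 = -3189$)
$\left(-12 - -7\right) r = \left(-12 - -7\right) \left(-3189\right) = \left(-12 + 7\right) \left(-3189\right) = \left(-5\right) \left(-3189\right) = 15945$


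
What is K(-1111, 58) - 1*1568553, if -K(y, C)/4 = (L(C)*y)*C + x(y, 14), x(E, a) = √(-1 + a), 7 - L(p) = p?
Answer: -14713905 - 4*√13 ≈ -1.4714e+7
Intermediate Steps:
L(p) = 7 - p
K(y, C) = -4*√13 - 4*C*y*(7 - C) (K(y, C) = -4*(((7 - C)*y)*C + √(-1 + 14)) = -4*((y*(7 - C))*C + √13) = -4*(C*y*(7 - C) + √13) = -4*(√13 + C*y*(7 - C)) = -4*√13 - 4*C*y*(7 - C))
K(-1111, 58) - 1*1568553 = (-4*√13 + 4*58*(-1111)*(-7 + 58)) - 1*1568553 = (-4*√13 + 4*58*(-1111)*51) - 1568553 = (-4*√13 - 13145352) - 1568553 = (-13145352 - 4*√13) - 1568553 = -14713905 - 4*√13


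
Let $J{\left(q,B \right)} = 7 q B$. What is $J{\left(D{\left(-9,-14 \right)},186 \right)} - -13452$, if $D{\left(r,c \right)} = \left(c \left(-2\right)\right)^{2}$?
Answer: $1034220$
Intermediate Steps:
$D{\left(r,c \right)} = 4 c^{2}$ ($D{\left(r,c \right)} = \left(- 2 c\right)^{2} = 4 c^{2}$)
$J{\left(q,B \right)} = 7 B q$
$J{\left(D{\left(-9,-14 \right)},186 \right)} - -13452 = 7 \cdot 186 \cdot 4 \left(-14\right)^{2} - -13452 = 7 \cdot 186 \cdot 4 \cdot 196 + 13452 = 7 \cdot 186 \cdot 784 + 13452 = 1020768 + 13452 = 1034220$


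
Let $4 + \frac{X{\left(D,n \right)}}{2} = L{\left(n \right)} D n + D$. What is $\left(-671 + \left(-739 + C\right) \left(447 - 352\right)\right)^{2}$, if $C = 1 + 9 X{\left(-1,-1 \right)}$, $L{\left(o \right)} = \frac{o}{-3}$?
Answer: $6203295121$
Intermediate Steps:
$L{\left(o \right)} = - \frac{o}{3}$ ($L{\left(o \right)} = o \left(- \frac{1}{3}\right) = - \frac{o}{3}$)
$X{\left(D,n \right)} = -8 + 2 D - \frac{2 D n^{2}}{3}$ ($X{\left(D,n \right)} = -8 + 2 \left(- \frac{n}{3} D n + D\right) = -8 + 2 \left(- \frac{D n}{3} n + D\right) = -8 + 2 \left(- \frac{D n^{2}}{3} + D\right) = -8 + 2 \left(D - \frac{D n^{2}}{3}\right) = -8 - \left(- 2 D + \frac{2 D n^{2}}{3}\right) = -8 + 2 D - \frac{2 D n^{2}}{3}$)
$C = -83$ ($C = 1 + 9 \left(-8 + 2 \left(-1\right) - - \frac{2 \left(-1\right)^{2}}{3}\right) = 1 + 9 \left(-8 - 2 - \left(- \frac{2}{3}\right) 1\right) = 1 + 9 \left(-8 - 2 + \frac{2}{3}\right) = 1 + 9 \left(- \frac{28}{3}\right) = 1 - 84 = -83$)
$\left(-671 + \left(-739 + C\right) \left(447 - 352\right)\right)^{2} = \left(-671 + \left(-739 - 83\right) \left(447 - 352\right)\right)^{2} = \left(-671 - 78090\right)^{2} = \left(-78761\right)^{2} = 6203295121$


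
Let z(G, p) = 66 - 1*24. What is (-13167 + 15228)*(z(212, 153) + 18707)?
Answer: 38641689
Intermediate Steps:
z(G, p) = 42 (z(G, p) = 66 - 24 = 42)
(-13167 + 15228)*(z(212, 153) + 18707) = (-13167 + 15228)*(42 + 18707) = 2061*18749 = 38641689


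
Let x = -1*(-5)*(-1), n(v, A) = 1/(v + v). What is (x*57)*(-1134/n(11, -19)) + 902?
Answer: 7111082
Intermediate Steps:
n(v, A) = 1/(2*v)
x = -5 (x = 5*(-1) = -5)
(x*57)*(-1134/n(11, -19)) + 902 = (-5*57)*(-1134/((½)/11)) + 902 = -(-323190)/((½)*(1/11)) + 902 = -(-323190)/1/22 + 902 = -(-323190)*22 + 902 = -285*(-24948) + 902 = 7110180 + 902 = 7111082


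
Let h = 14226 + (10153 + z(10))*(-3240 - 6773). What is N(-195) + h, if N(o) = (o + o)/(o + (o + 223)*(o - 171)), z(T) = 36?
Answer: -355090651981/3481 ≈ -1.0201e+8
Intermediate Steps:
N(o) = 2*o/(o + (-171 + o)*(223 + o)) (N(o) = (2*o)/(o + (223 + o)*(-171 + o)) = (2*o)/(o + (-171 + o)*(223 + o)) = 2*o/(o + (-171 + o)*(223 + o)))
h = -102008231 (h = 14226 + (10153 + 36)*(-3240 - 6773) = 14226 + 10189*(-10013) = 14226 - 102022457 = -102008231)
N(-195) + h = 2*(-195)/(-38133 + (-195)**2 + 53*(-195)) - 102008231 = 2*(-195)/(-38133 + 38025 - 10335) - 102008231 = 2*(-195)/(-10443) - 102008231 = 2*(-195)*(-1/10443) - 102008231 = 130/3481 - 102008231 = -355090651981/3481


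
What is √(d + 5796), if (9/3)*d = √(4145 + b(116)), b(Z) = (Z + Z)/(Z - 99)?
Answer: √(15075396 + 51*√1201849)/51 ≈ 76.272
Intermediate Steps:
b(Z) = 2*Z/(-99 + Z) (b(Z) = (2*Z)/(-99 + Z) = 2*Z/(-99 + Z))
d = √1201849/51 (d = √(4145 + 2*116/(-99 + 116))/3 = √(4145 + 2*116/17)/3 = √(4145 + 2*116*(1/17))/3 = √(4145 + 232/17)/3 = √(70697/17)/3 = (√1201849/17)/3 = √1201849/51 ≈ 21.496)
√(d + 5796) = √(√1201849/51 + 5796) = √(5796 + √1201849/51)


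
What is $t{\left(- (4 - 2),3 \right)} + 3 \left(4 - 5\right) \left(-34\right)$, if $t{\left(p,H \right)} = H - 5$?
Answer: $100$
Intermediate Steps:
$t{\left(p,H \right)} = -5 + H$ ($t{\left(p,H \right)} = H - 5 = -5 + H$)
$t{\left(- (4 - 2),3 \right)} + 3 \left(4 - 5\right) \left(-34\right) = \left(-5 + 3\right) + 3 \left(4 - 5\right) \left(-34\right) = -2 + 3 \left(-1\right) \left(-34\right) = -2 - -102 = -2 + 102 = 100$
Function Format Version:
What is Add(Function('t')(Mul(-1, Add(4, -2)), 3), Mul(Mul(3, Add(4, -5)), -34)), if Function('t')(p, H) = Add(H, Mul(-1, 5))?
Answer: 100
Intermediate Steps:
Function('t')(p, H) = Add(-5, H) (Function('t')(p, H) = Add(H, -5) = Add(-5, H))
Add(Function('t')(Mul(-1, Add(4, -2)), 3), Mul(Mul(3, Add(4, -5)), -34)) = Add(Add(-5, 3), Mul(Mul(3, Add(4, -5)), -34)) = Add(-2, Mul(Mul(3, -1), -34)) = Add(-2, Mul(-3, -34)) = Add(-2, 102) = 100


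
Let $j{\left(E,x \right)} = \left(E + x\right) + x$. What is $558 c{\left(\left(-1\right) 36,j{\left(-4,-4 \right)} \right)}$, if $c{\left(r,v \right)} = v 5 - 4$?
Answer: $-35712$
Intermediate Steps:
$j{\left(E,x \right)} = E + 2 x$
$c{\left(r,v \right)} = -4 + 5 v$ ($c{\left(r,v \right)} = 5 v - 4 = -4 + 5 v$)
$558 c{\left(\left(-1\right) 36,j{\left(-4,-4 \right)} \right)} = 558 \left(-4 + 5 \left(-4 + 2 \left(-4\right)\right)\right) = 558 \left(-4 + 5 \left(-4 - 8\right)\right) = 558 \left(-4 + 5 \left(-12\right)\right) = 558 \left(-4 - 60\right) = 558 \left(-64\right) = -35712$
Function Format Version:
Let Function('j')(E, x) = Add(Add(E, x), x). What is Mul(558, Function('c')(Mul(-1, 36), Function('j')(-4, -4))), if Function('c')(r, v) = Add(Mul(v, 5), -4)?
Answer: -35712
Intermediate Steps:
Function('j')(E, x) = Add(E, Mul(2, x))
Function('c')(r, v) = Add(-4, Mul(5, v)) (Function('c')(r, v) = Add(Mul(5, v), -4) = Add(-4, Mul(5, v)))
Mul(558, Function('c')(Mul(-1, 36), Function('j')(-4, -4))) = Mul(558, Add(-4, Mul(5, Add(-4, Mul(2, -4))))) = Mul(558, Add(-4, Mul(5, Add(-4, -8)))) = Mul(558, Add(-4, Mul(5, -12))) = Mul(558, Add(-4, -60)) = Mul(558, -64) = -35712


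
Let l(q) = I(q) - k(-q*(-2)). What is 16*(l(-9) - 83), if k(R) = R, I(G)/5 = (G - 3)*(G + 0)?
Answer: 7600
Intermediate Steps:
I(G) = 5*G*(-3 + G) (I(G) = 5*((G - 3)*(G + 0)) = 5*((-3 + G)*G) = 5*(G*(-3 + G)) = 5*G*(-3 + G))
l(q) = -2*q + 5*q*(-3 + q) (l(q) = 5*q*(-3 + q) - (-q)*(-2) = 5*q*(-3 + q) - 2*q = -2*q + 5*q*(-3 + q))
16*(l(-9) - 83) = 16*(-9*(-17 + 5*(-9)) - 83) = 16*(-9*(-17 - 45) - 83) = 16*(-9*(-62) - 83) = 16*(558 - 83) = 16*475 = 7600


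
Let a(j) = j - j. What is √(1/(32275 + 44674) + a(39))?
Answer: √76949/76949 ≈ 0.0036049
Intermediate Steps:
a(j) = 0
√(1/(32275 + 44674) + a(39)) = √(1/(32275 + 44674) + 0) = √(1/76949 + 0) = √(1/76949) = √76949/76949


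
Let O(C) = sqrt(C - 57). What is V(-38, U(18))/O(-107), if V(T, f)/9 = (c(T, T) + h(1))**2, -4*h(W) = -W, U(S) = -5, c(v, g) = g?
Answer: -205209*I*sqrt(41)/1312 ≈ -1001.5*I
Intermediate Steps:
O(C) = sqrt(-57 + C)
h(W) = W/4 (h(W) = -(-1)*W/4 = W/4)
V(T, f) = 9*(1/4 + T)**2 (V(T, f) = 9*(T + (1/4)*1)**2 = 9*(T + 1/4)**2 = 9*(1/4 + T)**2)
V(-38, U(18))/O(-107) = (9*(1 + 4*(-38))**2/16)/(sqrt(-57 - 107)) = (9*(1 - 152)**2/16)/(sqrt(-164)) = ((9/16)*(-151)**2)/((2*I*sqrt(41))) = ((9/16)*22801)*(-I*sqrt(41)/82) = 205209*(-I*sqrt(41)/82)/16 = -205209*I*sqrt(41)/1312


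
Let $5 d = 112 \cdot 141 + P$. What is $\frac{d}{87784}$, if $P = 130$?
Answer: $\frac{7961}{219460} \approx 0.036275$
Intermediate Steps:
$d = \frac{15922}{5}$ ($d = \frac{112 \cdot 141 + 130}{5} = \frac{15792 + 130}{5} = \frac{1}{5} \cdot 15922 = \frac{15922}{5} \approx 3184.4$)
$\frac{d}{87784} = \frac{15922}{5 \cdot 87784} = \frac{15922}{5} \cdot \frac{1}{87784} = \frac{7961}{219460}$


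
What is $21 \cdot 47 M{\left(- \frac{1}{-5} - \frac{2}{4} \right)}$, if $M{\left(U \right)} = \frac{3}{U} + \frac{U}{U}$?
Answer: $-8883$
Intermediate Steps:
$M{\left(U \right)} = 1 + \frac{3}{U}$ ($M{\left(U \right)} = \frac{3}{U} + 1 = 1 + \frac{3}{U}$)
$21 \cdot 47 M{\left(- \frac{1}{-5} - \frac{2}{4} \right)} = 21 \cdot 47 \frac{3 - \left(- \frac{1}{5} + \frac{1}{2}\right)}{- \frac{1}{-5} - \frac{2}{4}} = 987 \frac{3 - \frac{3}{10}}{\left(-1\right) \left(- \frac{1}{5}\right) - \frac{1}{2}} = 987 \frac{3 + \left(\frac{1}{5} - \frac{1}{2}\right)}{\frac{1}{5} - \frac{1}{2}} = 987 \frac{3 - \frac{3}{10}}{- \frac{3}{10}} = 987 \left(\left(- \frac{10}{3}\right) \frac{27}{10}\right) = 987 \left(-9\right) = -8883$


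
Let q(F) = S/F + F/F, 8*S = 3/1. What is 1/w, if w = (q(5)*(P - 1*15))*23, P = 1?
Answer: -20/6923 ≈ -0.0028889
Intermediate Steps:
S = 3/8 (S = (3/1)/8 = (3*1)/8 = (1/8)*3 = 3/8 ≈ 0.37500)
q(F) = 1 + 3/(8*F) (q(F) = 3/(8*F) + F/F = 3/(8*F) + 1 = 1 + 3/(8*F))
w = -6923/20 (w = (((3/8 + 5)/5)*(1 - 1*15))*23 = (((1/5)*(43/8))*(1 - 15))*23 = ((43/40)*(-14))*23 = -301/20*23 = -6923/20 ≈ -346.15)
1/w = 1/(-6923/20) = -20/6923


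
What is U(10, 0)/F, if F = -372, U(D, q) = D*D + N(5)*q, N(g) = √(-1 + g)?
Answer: -25/93 ≈ -0.26882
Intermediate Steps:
U(D, q) = D² + 2*q (U(D, q) = D*D + √(-1 + 5)*q = D² + √4*q = D² + 2*q)
U(10, 0)/F = (10² + 2*0)/(-372) = (100 + 0)*(-1/372) = 100*(-1/372) = -25/93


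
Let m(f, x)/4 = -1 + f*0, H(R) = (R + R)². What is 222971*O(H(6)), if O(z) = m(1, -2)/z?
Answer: -222971/36 ≈ -6193.6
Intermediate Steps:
H(R) = 4*R² (H(R) = (2*R)² = 4*R²)
m(f, x) = -4 (m(f, x) = 4*(-1 + f*0) = 4*(-1 + 0) = 4*(-1) = -4)
O(z) = -4/z
222971*O(H(6)) = 222971*(-4/(4*6²)) = 222971*(-4/(4*36)) = 222971*(-4/144) = 222971*(-4*1/144) = 222971*(-1/36) = -222971/36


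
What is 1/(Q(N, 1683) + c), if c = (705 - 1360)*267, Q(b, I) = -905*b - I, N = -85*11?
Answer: 1/669607 ≈ 1.4934e-6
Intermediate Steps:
N = -935
Q(b, I) = -I - 905*b
c = -174885 (c = -655*267 = -174885)
1/(Q(N, 1683) + c) = 1/((-1*1683 - 905*(-935)) - 174885) = 1/((-1683 + 846175) - 174885) = 1/(844492 - 174885) = 1/669607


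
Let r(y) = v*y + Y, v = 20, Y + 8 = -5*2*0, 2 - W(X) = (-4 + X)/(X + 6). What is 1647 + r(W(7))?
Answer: 21767/13 ≈ 1674.4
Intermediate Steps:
W(X) = 2 - (-4 + X)/(6 + X) (W(X) = 2 - (-4 + X)/(X + 6) = 2 - (-4 + X)/(6 + X))
Y = -8 (Y = -8 - 5*2*0 = -8 - 10*0 = -8 + 0 = -8)
r(y) = -8 + 20*y (r(y) = 20*y - 8 = -8 + 20*y)
1647 + r(W(7)) = 1647 + (-8 + 20*((16 + 7)/(6 + 7))) = 1647 + (-8 + 20*(23/13)) = 1647 + (-8 + 460/13) = 1647 + 356/13 = 21767/13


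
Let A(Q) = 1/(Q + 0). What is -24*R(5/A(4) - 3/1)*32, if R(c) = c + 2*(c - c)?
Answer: -13056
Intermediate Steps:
A(Q) = 1/Q
R(c) = c (R(c) = c + 2*0 = c + 0 = c)
-24*R(5/A(4) - 3/1)*32 = -24*(5/(1/4) - 3/1)*32 = -24*(5/(1/4) - 3*1)*32 = -24*(5*4 - 3)*32 = -24*(20 - 3)*32 = -24*17*32 = -408*32 = -13056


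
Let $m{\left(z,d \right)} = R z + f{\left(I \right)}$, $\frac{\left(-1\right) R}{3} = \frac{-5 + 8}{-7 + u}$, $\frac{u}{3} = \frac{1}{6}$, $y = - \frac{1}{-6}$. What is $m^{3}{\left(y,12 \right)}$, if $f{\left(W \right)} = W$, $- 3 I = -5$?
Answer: $\frac{405224}{59319} \approx 6.8313$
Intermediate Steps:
$I = \frac{5}{3}$ ($I = \left(- \frac{1}{3}\right) \left(-5\right) = \frac{5}{3} \approx 1.6667$)
$y = \frac{1}{6}$ ($y = \left(-1\right) \left(- \frac{1}{6}\right) = \frac{1}{6} \approx 0.16667$)
$u = \frac{1}{2}$ ($u = \frac{3}{6} = 3 \cdot \frac{1}{6} = \frac{1}{2} \approx 0.5$)
$R = \frac{18}{13}$ ($R = - 3 \frac{-5 + 8}{-7 + \frac{1}{2}} = - 3 \frac{3}{- \frac{13}{2}} = - 3 \cdot 3 \left(- \frac{2}{13}\right) = \left(-3\right) \left(- \frac{6}{13}\right) = \frac{18}{13} \approx 1.3846$)
$m{\left(z,d \right)} = \frac{5}{3} + \frac{18 z}{13}$ ($m{\left(z,d \right)} = \frac{18 z}{13} + \frac{5}{3} = \frac{5}{3} + \frac{18 z}{13}$)
$m^{3}{\left(y,12 \right)} = \left(\frac{5}{3} + \frac{18}{13} \cdot \frac{1}{6}\right)^{3} = \left(\frac{5}{3} + \frac{3}{13}\right)^{3} = \left(\frac{74}{39}\right)^{3} = \frac{405224}{59319}$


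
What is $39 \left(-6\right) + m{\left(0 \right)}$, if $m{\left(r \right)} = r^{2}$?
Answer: $-234$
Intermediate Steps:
$39 \left(-6\right) + m{\left(0 \right)} = 39 \left(-6\right) + 0^{2} = -234 + 0 = -234$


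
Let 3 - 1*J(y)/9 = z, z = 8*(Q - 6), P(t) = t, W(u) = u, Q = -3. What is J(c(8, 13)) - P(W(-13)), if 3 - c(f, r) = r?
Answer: 688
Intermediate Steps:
c(f, r) = 3 - r
z = -72 (z = 8*(-3 - 6) = 8*(-9) = -72)
J(y) = 675 (J(y) = 27 - 9*(-72) = 27 + 648 = 675)
J(c(8, 13)) - P(W(-13)) = 675 - 1*(-13) = 675 + 13 = 688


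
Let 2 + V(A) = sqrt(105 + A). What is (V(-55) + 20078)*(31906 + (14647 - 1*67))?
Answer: 933252936 + 232430*sqrt(2) ≈ 9.3358e+8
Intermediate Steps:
V(A) = -2 + sqrt(105 + A)
(V(-55) + 20078)*(31906 + (14647 - 1*67)) = ((-2 + sqrt(105 - 55)) + 20078)*(31906 + (14647 - 1*67)) = ((-2 + sqrt(50)) + 20078)*(31906 + (14647 - 67)) = ((-2 + 5*sqrt(2)) + 20078)*(31906 + 14580) = (20076 + 5*sqrt(2))*46486 = 933252936 + 232430*sqrt(2)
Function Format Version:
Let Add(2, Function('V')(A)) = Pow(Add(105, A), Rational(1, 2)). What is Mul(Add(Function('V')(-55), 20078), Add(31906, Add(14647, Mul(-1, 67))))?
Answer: Add(933252936, Mul(232430, Pow(2, Rational(1, 2)))) ≈ 9.3358e+8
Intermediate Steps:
Function('V')(A) = Add(-2, Pow(Add(105, A), Rational(1, 2)))
Mul(Add(Function('V')(-55), 20078), Add(31906, Add(14647, Mul(-1, 67)))) = Mul(Add(Add(-2, Pow(Add(105, -55), Rational(1, 2))), 20078), Add(31906, Add(14647, Mul(-1, 67)))) = Mul(Add(Add(-2, Pow(50, Rational(1, 2))), 20078), Add(31906, Add(14647, -67))) = Mul(Add(Add(-2, Mul(5, Pow(2, Rational(1, 2)))), 20078), Add(31906, 14580)) = Mul(Add(20076, Mul(5, Pow(2, Rational(1, 2)))), 46486) = Add(933252936, Mul(232430, Pow(2, Rational(1, 2))))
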